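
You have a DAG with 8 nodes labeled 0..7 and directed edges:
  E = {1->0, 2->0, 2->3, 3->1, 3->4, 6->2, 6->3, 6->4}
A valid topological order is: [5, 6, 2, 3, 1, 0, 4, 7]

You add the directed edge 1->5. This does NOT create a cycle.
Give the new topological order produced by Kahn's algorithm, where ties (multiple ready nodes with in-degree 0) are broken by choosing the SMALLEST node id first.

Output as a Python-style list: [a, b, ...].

Old toposort: [5, 6, 2, 3, 1, 0, 4, 7]
Added edge: 1->5
Position of 1 (4) > position of 5 (0). Must reorder: 1 must now come before 5.
Run Kahn's algorithm (break ties by smallest node id):
  initial in-degrees: [2, 1, 1, 2, 2, 1, 0, 0]
  ready (indeg=0): [6, 7]
  pop 6: indeg[2]->0; indeg[3]->1; indeg[4]->1 | ready=[2, 7] | order so far=[6]
  pop 2: indeg[0]->1; indeg[3]->0 | ready=[3, 7] | order so far=[6, 2]
  pop 3: indeg[1]->0; indeg[4]->0 | ready=[1, 4, 7] | order so far=[6, 2, 3]
  pop 1: indeg[0]->0; indeg[5]->0 | ready=[0, 4, 5, 7] | order so far=[6, 2, 3, 1]
  pop 0: no out-edges | ready=[4, 5, 7] | order so far=[6, 2, 3, 1, 0]
  pop 4: no out-edges | ready=[5, 7] | order so far=[6, 2, 3, 1, 0, 4]
  pop 5: no out-edges | ready=[7] | order so far=[6, 2, 3, 1, 0, 4, 5]
  pop 7: no out-edges | ready=[] | order so far=[6, 2, 3, 1, 0, 4, 5, 7]
  Result: [6, 2, 3, 1, 0, 4, 5, 7]

Answer: [6, 2, 3, 1, 0, 4, 5, 7]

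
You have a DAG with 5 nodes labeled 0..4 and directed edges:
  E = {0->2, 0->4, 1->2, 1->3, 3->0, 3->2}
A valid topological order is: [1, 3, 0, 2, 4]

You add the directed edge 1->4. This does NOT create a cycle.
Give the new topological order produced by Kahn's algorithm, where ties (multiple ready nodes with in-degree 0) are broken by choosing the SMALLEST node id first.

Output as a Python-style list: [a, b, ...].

Answer: [1, 3, 0, 2, 4]

Derivation:
Old toposort: [1, 3, 0, 2, 4]
Added edge: 1->4
Position of 1 (0) < position of 4 (4). Old order still valid.
Run Kahn's algorithm (break ties by smallest node id):
  initial in-degrees: [1, 0, 3, 1, 2]
  ready (indeg=0): [1]
  pop 1: indeg[2]->2; indeg[3]->0; indeg[4]->1 | ready=[3] | order so far=[1]
  pop 3: indeg[0]->0; indeg[2]->1 | ready=[0] | order so far=[1, 3]
  pop 0: indeg[2]->0; indeg[4]->0 | ready=[2, 4] | order so far=[1, 3, 0]
  pop 2: no out-edges | ready=[4] | order so far=[1, 3, 0, 2]
  pop 4: no out-edges | ready=[] | order so far=[1, 3, 0, 2, 4]
  Result: [1, 3, 0, 2, 4]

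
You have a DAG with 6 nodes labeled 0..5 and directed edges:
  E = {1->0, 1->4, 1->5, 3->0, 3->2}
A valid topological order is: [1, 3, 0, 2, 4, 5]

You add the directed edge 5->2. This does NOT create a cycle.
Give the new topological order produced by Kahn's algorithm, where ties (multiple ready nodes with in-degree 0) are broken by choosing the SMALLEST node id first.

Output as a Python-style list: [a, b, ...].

Answer: [1, 3, 0, 4, 5, 2]

Derivation:
Old toposort: [1, 3, 0, 2, 4, 5]
Added edge: 5->2
Position of 5 (5) > position of 2 (3). Must reorder: 5 must now come before 2.
Run Kahn's algorithm (break ties by smallest node id):
  initial in-degrees: [2, 0, 2, 0, 1, 1]
  ready (indeg=0): [1, 3]
  pop 1: indeg[0]->1; indeg[4]->0; indeg[5]->0 | ready=[3, 4, 5] | order so far=[1]
  pop 3: indeg[0]->0; indeg[2]->1 | ready=[0, 4, 5] | order so far=[1, 3]
  pop 0: no out-edges | ready=[4, 5] | order so far=[1, 3, 0]
  pop 4: no out-edges | ready=[5] | order so far=[1, 3, 0, 4]
  pop 5: indeg[2]->0 | ready=[2] | order so far=[1, 3, 0, 4, 5]
  pop 2: no out-edges | ready=[] | order so far=[1, 3, 0, 4, 5, 2]
  Result: [1, 3, 0, 4, 5, 2]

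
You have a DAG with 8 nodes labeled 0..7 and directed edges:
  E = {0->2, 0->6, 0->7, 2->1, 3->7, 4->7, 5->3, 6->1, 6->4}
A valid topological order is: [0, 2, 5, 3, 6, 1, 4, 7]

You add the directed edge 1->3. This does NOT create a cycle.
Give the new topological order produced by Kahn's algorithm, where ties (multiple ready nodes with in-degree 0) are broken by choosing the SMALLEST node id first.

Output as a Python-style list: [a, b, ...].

Old toposort: [0, 2, 5, 3, 6, 1, 4, 7]
Added edge: 1->3
Position of 1 (5) > position of 3 (3). Must reorder: 1 must now come before 3.
Run Kahn's algorithm (break ties by smallest node id):
  initial in-degrees: [0, 2, 1, 2, 1, 0, 1, 3]
  ready (indeg=0): [0, 5]
  pop 0: indeg[2]->0; indeg[6]->0; indeg[7]->2 | ready=[2, 5, 6] | order so far=[0]
  pop 2: indeg[1]->1 | ready=[5, 6] | order so far=[0, 2]
  pop 5: indeg[3]->1 | ready=[6] | order so far=[0, 2, 5]
  pop 6: indeg[1]->0; indeg[4]->0 | ready=[1, 4] | order so far=[0, 2, 5, 6]
  pop 1: indeg[3]->0 | ready=[3, 4] | order so far=[0, 2, 5, 6, 1]
  pop 3: indeg[7]->1 | ready=[4] | order so far=[0, 2, 5, 6, 1, 3]
  pop 4: indeg[7]->0 | ready=[7] | order so far=[0, 2, 5, 6, 1, 3, 4]
  pop 7: no out-edges | ready=[] | order so far=[0, 2, 5, 6, 1, 3, 4, 7]
  Result: [0, 2, 5, 6, 1, 3, 4, 7]

Answer: [0, 2, 5, 6, 1, 3, 4, 7]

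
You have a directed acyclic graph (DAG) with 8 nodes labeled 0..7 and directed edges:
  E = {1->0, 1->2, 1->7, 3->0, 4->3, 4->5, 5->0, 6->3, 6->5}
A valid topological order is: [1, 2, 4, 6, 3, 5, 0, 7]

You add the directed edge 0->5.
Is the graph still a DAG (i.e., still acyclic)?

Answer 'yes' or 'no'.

Given toposort: [1, 2, 4, 6, 3, 5, 0, 7]
Position of 0: index 6; position of 5: index 5
New edge 0->5: backward (u after v in old order)
Backward edge: old toposort is now invalid. Check if this creates a cycle.
Does 5 already reach 0? Reachable from 5: [0, 5]. YES -> cycle!
Still a DAG? no

Answer: no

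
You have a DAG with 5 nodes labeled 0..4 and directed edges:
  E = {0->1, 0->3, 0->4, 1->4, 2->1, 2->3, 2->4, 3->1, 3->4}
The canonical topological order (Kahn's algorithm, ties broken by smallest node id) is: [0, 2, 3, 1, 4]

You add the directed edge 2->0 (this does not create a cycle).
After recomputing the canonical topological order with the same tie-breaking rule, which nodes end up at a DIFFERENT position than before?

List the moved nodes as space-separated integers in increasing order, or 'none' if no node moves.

Answer: 0 2

Derivation:
Old toposort: [0, 2, 3, 1, 4]
Added edge 2->0
Recompute Kahn (smallest-id tiebreak):
  initial in-degrees: [1, 3, 0, 2, 4]
  ready (indeg=0): [2]
  pop 2: indeg[0]->0; indeg[1]->2; indeg[3]->1; indeg[4]->3 | ready=[0] | order so far=[2]
  pop 0: indeg[1]->1; indeg[3]->0; indeg[4]->2 | ready=[3] | order so far=[2, 0]
  pop 3: indeg[1]->0; indeg[4]->1 | ready=[1] | order so far=[2, 0, 3]
  pop 1: indeg[4]->0 | ready=[4] | order so far=[2, 0, 3, 1]
  pop 4: no out-edges | ready=[] | order so far=[2, 0, 3, 1, 4]
New canonical toposort: [2, 0, 3, 1, 4]
Compare positions:
  Node 0: index 0 -> 1 (moved)
  Node 1: index 3 -> 3 (same)
  Node 2: index 1 -> 0 (moved)
  Node 3: index 2 -> 2 (same)
  Node 4: index 4 -> 4 (same)
Nodes that changed position: 0 2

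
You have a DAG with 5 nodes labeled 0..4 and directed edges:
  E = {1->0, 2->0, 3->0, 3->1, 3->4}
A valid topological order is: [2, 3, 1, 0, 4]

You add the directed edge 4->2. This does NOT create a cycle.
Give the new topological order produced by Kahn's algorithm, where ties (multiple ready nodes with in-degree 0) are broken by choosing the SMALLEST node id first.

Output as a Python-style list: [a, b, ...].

Answer: [3, 1, 4, 2, 0]

Derivation:
Old toposort: [2, 3, 1, 0, 4]
Added edge: 4->2
Position of 4 (4) > position of 2 (0). Must reorder: 4 must now come before 2.
Run Kahn's algorithm (break ties by smallest node id):
  initial in-degrees: [3, 1, 1, 0, 1]
  ready (indeg=0): [3]
  pop 3: indeg[0]->2; indeg[1]->0; indeg[4]->0 | ready=[1, 4] | order so far=[3]
  pop 1: indeg[0]->1 | ready=[4] | order so far=[3, 1]
  pop 4: indeg[2]->0 | ready=[2] | order so far=[3, 1, 4]
  pop 2: indeg[0]->0 | ready=[0] | order so far=[3, 1, 4, 2]
  pop 0: no out-edges | ready=[] | order so far=[3, 1, 4, 2, 0]
  Result: [3, 1, 4, 2, 0]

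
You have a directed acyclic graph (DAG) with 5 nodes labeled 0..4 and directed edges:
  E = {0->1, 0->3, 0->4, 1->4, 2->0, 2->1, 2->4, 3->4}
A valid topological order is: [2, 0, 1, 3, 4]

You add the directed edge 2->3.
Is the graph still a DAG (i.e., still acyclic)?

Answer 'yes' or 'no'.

Given toposort: [2, 0, 1, 3, 4]
Position of 2: index 0; position of 3: index 3
New edge 2->3: forward
Forward edge: respects the existing order. Still a DAG, same toposort still valid.
Still a DAG? yes

Answer: yes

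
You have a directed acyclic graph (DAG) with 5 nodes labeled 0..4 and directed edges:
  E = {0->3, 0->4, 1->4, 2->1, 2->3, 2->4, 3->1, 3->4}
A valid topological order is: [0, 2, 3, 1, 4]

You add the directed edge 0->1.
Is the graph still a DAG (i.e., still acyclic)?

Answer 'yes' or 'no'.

Answer: yes

Derivation:
Given toposort: [0, 2, 3, 1, 4]
Position of 0: index 0; position of 1: index 3
New edge 0->1: forward
Forward edge: respects the existing order. Still a DAG, same toposort still valid.
Still a DAG? yes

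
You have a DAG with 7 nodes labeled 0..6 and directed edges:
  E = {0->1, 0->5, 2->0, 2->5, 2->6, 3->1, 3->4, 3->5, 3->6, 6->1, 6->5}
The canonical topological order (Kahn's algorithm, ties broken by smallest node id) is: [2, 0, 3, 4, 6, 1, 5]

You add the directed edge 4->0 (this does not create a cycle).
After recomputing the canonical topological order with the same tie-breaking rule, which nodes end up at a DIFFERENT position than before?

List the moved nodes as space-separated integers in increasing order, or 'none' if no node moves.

Answer: 0 3 4

Derivation:
Old toposort: [2, 0, 3, 4, 6, 1, 5]
Added edge 4->0
Recompute Kahn (smallest-id tiebreak):
  initial in-degrees: [2, 3, 0, 0, 1, 4, 2]
  ready (indeg=0): [2, 3]
  pop 2: indeg[0]->1; indeg[5]->3; indeg[6]->1 | ready=[3] | order so far=[2]
  pop 3: indeg[1]->2; indeg[4]->0; indeg[5]->2; indeg[6]->0 | ready=[4, 6] | order so far=[2, 3]
  pop 4: indeg[0]->0 | ready=[0, 6] | order so far=[2, 3, 4]
  pop 0: indeg[1]->1; indeg[5]->1 | ready=[6] | order so far=[2, 3, 4, 0]
  pop 6: indeg[1]->0; indeg[5]->0 | ready=[1, 5] | order so far=[2, 3, 4, 0, 6]
  pop 1: no out-edges | ready=[5] | order so far=[2, 3, 4, 0, 6, 1]
  pop 5: no out-edges | ready=[] | order so far=[2, 3, 4, 0, 6, 1, 5]
New canonical toposort: [2, 3, 4, 0, 6, 1, 5]
Compare positions:
  Node 0: index 1 -> 3 (moved)
  Node 1: index 5 -> 5 (same)
  Node 2: index 0 -> 0 (same)
  Node 3: index 2 -> 1 (moved)
  Node 4: index 3 -> 2 (moved)
  Node 5: index 6 -> 6 (same)
  Node 6: index 4 -> 4 (same)
Nodes that changed position: 0 3 4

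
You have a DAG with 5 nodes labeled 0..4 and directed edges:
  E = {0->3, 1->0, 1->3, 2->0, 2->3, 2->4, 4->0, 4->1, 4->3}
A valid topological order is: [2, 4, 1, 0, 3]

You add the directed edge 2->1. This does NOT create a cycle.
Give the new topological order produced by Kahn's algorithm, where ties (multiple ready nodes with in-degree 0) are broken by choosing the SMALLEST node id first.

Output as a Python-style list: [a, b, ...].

Old toposort: [2, 4, 1, 0, 3]
Added edge: 2->1
Position of 2 (0) < position of 1 (2). Old order still valid.
Run Kahn's algorithm (break ties by smallest node id):
  initial in-degrees: [3, 2, 0, 4, 1]
  ready (indeg=0): [2]
  pop 2: indeg[0]->2; indeg[1]->1; indeg[3]->3; indeg[4]->0 | ready=[4] | order so far=[2]
  pop 4: indeg[0]->1; indeg[1]->0; indeg[3]->2 | ready=[1] | order so far=[2, 4]
  pop 1: indeg[0]->0; indeg[3]->1 | ready=[0] | order so far=[2, 4, 1]
  pop 0: indeg[3]->0 | ready=[3] | order so far=[2, 4, 1, 0]
  pop 3: no out-edges | ready=[] | order so far=[2, 4, 1, 0, 3]
  Result: [2, 4, 1, 0, 3]

Answer: [2, 4, 1, 0, 3]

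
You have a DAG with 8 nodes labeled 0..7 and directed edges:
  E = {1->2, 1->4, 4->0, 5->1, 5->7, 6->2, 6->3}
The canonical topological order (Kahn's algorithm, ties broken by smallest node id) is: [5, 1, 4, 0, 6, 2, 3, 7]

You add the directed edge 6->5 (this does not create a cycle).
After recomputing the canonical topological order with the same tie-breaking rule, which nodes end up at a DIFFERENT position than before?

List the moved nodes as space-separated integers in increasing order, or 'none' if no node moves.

Answer: 0 1 2 3 4 5 6

Derivation:
Old toposort: [5, 1, 4, 0, 6, 2, 3, 7]
Added edge 6->5
Recompute Kahn (smallest-id tiebreak):
  initial in-degrees: [1, 1, 2, 1, 1, 1, 0, 1]
  ready (indeg=0): [6]
  pop 6: indeg[2]->1; indeg[3]->0; indeg[5]->0 | ready=[3, 5] | order so far=[6]
  pop 3: no out-edges | ready=[5] | order so far=[6, 3]
  pop 5: indeg[1]->0; indeg[7]->0 | ready=[1, 7] | order so far=[6, 3, 5]
  pop 1: indeg[2]->0; indeg[4]->0 | ready=[2, 4, 7] | order so far=[6, 3, 5, 1]
  pop 2: no out-edges | ready=[4, 7] | order so far=[6, 3, 5, 1, 2]
  pop 4: indeg[0]->0 | ready=[0, 7] | order so far=[6, 3, 5, 1, 2, 4]
  pop 0: no out-edges | ready=[7] | order so far=[6, 3, 5, 1, 2, 4, 0]
  pop 7: no out-edges | ready=[] | order so far=[6, 3, 5, 1, 2, 4, 0, 7]
New canonical toposort: [6, 3, 5, 1, 2, 4, 0, 7]
Compare positions:
  Node 0: index 3 -> 6 (moved)
  Node 1: index 1 -> 3 (moved)
  Node 2: index 5 -> 4 (moved)
  Node 3: index 6 -> 1 (moved)
  Node 4: index 2 -> 5 (moved)
  Node 5: index 0 -> 2 (moved)
  Node 6: index 4 -> 0 (moved)
  Node 7: index 7 -> 7 (same)
Nodes that changed position: 0 1 2 3 4 5 6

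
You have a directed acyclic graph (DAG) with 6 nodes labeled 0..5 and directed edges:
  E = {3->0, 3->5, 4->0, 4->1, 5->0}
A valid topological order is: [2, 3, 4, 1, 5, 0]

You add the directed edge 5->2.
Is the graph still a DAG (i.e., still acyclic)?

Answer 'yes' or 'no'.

Answer: yes

Derivation:
Given toposort: [2, 3, 4, 1, 5, 0]
Position of 5: index 4; position of 2: index 0
New edge 5->2: backward (u after v in old order)
Backward edge: old toposort is now invalid. Check if this creates a cycle.
Does 2 already reach 5? Reachable from 2: [2]. NO -> still a DAG (reorder needed).
Still a DAG? yes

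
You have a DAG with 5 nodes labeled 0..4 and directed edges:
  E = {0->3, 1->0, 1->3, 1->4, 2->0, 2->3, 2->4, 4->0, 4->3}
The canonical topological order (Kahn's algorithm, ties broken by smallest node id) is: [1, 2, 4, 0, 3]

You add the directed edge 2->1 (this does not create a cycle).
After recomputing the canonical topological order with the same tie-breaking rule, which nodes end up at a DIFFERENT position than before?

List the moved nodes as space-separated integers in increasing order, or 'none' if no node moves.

Answer: 1 2

Derivation:
Old toposort: [1, 2, 4, 0, 3]
Added edge 2->1
Recompute Kahn (smallest-id tiebreak):
  initial in-degrees: [3, 1, 0, 4, 2]
  ready (indeg=0): [2]
  pop 2: indeg[0]->2; indeg[1]->0; indeg[3]->3; indeg[4]->1 | ready=[1] | order so far=[2]
  pop 1: indeg[0]->1; indeg[3]->2; indeg[4]->0 | ready=[4] | order so far=[2, 1]
  pop 4: indeg[0]->0; indeg[3]->1 | ready=[0] | order so far=[2, 1, 4]
  pop 0: indeg[3]->0 | ready=[3] | order so far=[2, 1, 4, 0]
  pop 3: no out-edges | ready=[] | order so far=[2, 1, 4, 0, 3]
New canonical toposort: [2, 1, 4, 0, 3]
Compare positions:
  Node 0: index 3 -> 3 (same)
  Node 1: index 0 -> 1 (moved)
  Node 2: index 1 -> 0 (moved)
  Node 3: index 4 -> 4 (same)
  Node 4: index 2 -> 2 (same)
Nodes that changed position: 1 2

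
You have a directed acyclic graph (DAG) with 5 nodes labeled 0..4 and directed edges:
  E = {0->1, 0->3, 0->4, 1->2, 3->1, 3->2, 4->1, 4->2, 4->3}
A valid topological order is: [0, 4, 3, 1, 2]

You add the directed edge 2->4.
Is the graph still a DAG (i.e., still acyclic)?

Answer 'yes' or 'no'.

Answer: no

Derivation:
Given toposort: [0, 4, 3, 1, 2]
Position of 2: index 4; position of 4: index 1
New edge 2->4: backward (u after v in old order)
Backward edge: old toposort is now invalid. Check if this creates a cycle.
Does 4 already reach 2? Reachable from 4: [1, 2, 3, 4]. YES -> cycle!
Still a DAG? no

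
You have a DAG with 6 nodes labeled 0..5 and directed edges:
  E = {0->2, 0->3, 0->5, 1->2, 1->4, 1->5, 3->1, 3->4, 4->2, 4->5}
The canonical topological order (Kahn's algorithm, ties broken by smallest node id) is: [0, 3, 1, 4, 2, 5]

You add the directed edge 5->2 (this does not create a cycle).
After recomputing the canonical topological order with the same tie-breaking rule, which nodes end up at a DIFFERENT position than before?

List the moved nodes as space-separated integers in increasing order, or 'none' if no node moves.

Answer: 2 5

Derivation:
Old toposort: [0, 3, 1, 4, 2, 5]
Added edge 5->2
Recompute Kahn (smallest-id tiebreak):
  initial in-degrees: [0, 1, 4, 1, 2, 3]
  ready (indeg=0): [0]
  pop 0: indeg[2]->3; indeg[3]->0; indeg[5]->2 | ready=[3] | order so far=[0]
  pop 3: indeg[1]->0; indeg[4]->1 | ready=[1] | order so far=[0, 3]
  pop 1: indeg[2]->2; indeg[4]->0; indeg[5]->1 | ready=[4] | order so far=[0, 3, 1]
  pop 4: indeg[2]->1; indeg[5]->0 | ready=[5] | order so far=[0, 3, 1, 4]
  pop 5: indeg[2]->0 | ready=[2] | order so far=[0, 3, 1, 4, 5]
  pop 2: no out-edges | ready=[] | order so far=[0, 3, 1, 4, 5, 2]
New canonical toposort: [0, 3, 1, 4, 5, 2]
Compare positions:
  Node 0: index 0 -> 0 (same)
  Node 1: index 2 -> 2 (same)
  Node 2: index 4 -> 5 (moved)
  Node 3: index 1 -> 1 (same)
  Node 4: index 3 -> 3 (same)
  Node 5: index 5 -> 4 (moved)
Nodes that changed position: 2 5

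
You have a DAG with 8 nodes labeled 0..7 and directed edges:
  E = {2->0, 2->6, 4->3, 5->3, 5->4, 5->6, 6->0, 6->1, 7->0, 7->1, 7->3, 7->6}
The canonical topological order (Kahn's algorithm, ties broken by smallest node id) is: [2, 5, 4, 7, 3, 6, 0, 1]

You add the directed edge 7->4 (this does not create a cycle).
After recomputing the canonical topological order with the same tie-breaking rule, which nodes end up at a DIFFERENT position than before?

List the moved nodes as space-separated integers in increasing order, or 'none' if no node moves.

Answer: 4 7

Derivation:
Old toposort: [2, 5, 4, 7, 3, 6, 0, 1]
Added edge 7->4
Recompute Kahn (smallest-id tiebreak):
  initial in-degrees: [3, 2, 0, 3, 2, 0, 3, 0]
  ready (indeg=0): [2, 5, 7]
  pop 2: indeg[0]->2; indeg[6]->2 | ready=[5, 7] | order so far=[2]
  pop 5: indeg[3]->2; indeg[4]->1; indeg[6]->1 | ready=[7] | order so far=[2, 5]
  pop 7: indeg[0]->1; indeg[1]->1; indeg[3]->1; indeg[4]->0; indeg[6]->0 | ready=[4, 6] | order so far=[2, 5, 7]
  pop 4: indeg[3]->0 | ready=[3, 6] | order so far=[2, 5, 7, 4]
  pop 3: no out-edges | ready=[6] | order so far=[2, 5, 7, 4, 3]
  pop 6: indeg[0]->0; indeg[1]->0 | ready=[0, 1] | order so far=[2, 5, 7, 4, 3, 6]
  pop 0: no out-edges | ready=[1] | order so far=[2, 5, 7, 4, 3, 6, 0]
  pop 1: no out-edges | ready=[] | order so far=[2, 5, 7, 4, 3, 6, 0, 1]
New canonical toposort: [2, 5, 7, 4, 3, 6, 0, 1]
Compare positions:
  Node 0: index 6 -> 6 (same)
  Node 1: index 7 -> 7 (same)
  Node 2: index 0 -> 0 (same)
  Node 3: index 4 -> 4 (same)
  Node 4: index 2 -> 3 (moved)
  Node 5: index 1 -> 1 (same)
  Node 6: index 5 -> 5 (same)
  Node 7: index 3 -> 2 (moved)
Nodes that changed position: 4 7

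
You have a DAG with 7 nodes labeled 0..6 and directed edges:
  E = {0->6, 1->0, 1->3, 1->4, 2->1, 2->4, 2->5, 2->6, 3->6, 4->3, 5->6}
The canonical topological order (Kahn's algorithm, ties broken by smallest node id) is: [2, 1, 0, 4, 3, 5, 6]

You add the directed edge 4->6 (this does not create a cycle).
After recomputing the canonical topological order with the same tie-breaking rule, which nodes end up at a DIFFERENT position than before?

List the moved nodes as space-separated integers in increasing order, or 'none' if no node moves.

Old toposort: [2, 1, 0, 4, 3, 5, 6]
Added edge 4->6
Recompute Kahn (smallest-id tiebreak):
  initial in-degrees: [1, 1, 0, 2, 2, 1, 5]
  ready (indeg=0): [2]
  pop 2: indeg[1]->0; indeg[4]->1; indeg[5]->0; indeg[6]->4 | ready=[1, 5] | order so far=[2]
  pop 1: indeg[0]->0; indeg[3]->1; indeg[4]->0 | ready=[0, 4, 5] | order so far=[2, 1]
  pop 0: indeg[6]->3 | ready=[4, 5] | order so far=[2, 1, 0]
  pop 4: indeg[3]->0; indeg[6]->2 | ready=[3, 5] | order so far=[2, 1, 0, 4]
  pop 3: indeg[6]->1 | ready=[5] | order so far=[2, 1, 0, 4, 3]
  pop 5: indeg[6]->0 | ready=[6] | order so far=[2, 1, 0, 4, 3, 5]
  pop 6: no out-edges | ready=[] | order so far=[2, 1, 0, 4, 3, 5, 6]
New canonical toposort: [2, 1, 0, 4, 3, 5, 6]
Compare positions:
  Node 0: index 2 -> 2 (same)
  Node 1: index 1 -> 1 (same)
  Node 2: index 0 -> 0 (same)
  Node 3: index 4 -> 4 (same)
  Node 4: index 3 -> 3 (same)
  Node 5: index 5 -> 5 (same)
  Node 6: index 6 -> 6 (same)
Nodes that changed position: none

Answer: none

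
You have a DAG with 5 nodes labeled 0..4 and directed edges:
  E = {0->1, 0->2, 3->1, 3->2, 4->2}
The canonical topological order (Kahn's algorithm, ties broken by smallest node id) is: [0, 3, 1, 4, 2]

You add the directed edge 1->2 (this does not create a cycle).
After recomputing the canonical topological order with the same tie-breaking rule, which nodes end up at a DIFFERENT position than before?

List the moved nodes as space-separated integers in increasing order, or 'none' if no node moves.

Old toposort: [0, 3, 1, 4, 2]
Added edge 1->2
Recompute Kahn (smallest-id tiebreak):
  initial in-degrees: [0, 2, 4, 0, 0]
  ready (indeg=0): [0, 3, 4]
  pop 0: indeg[1]->1; indeg[2]->3 | ready=[3, 4] | order so far=[0]
  pop 3: indeg[1]->0; indeg[2]->2 | ready=[1, 4] | order so far=[0, 3]
  pop 1: indeg[2]->1 | ready=[4] | order so far=[0, 3, 1]
  pop 4: indeg[2]->0 | ready=[2] | order so far=[0, 3, 1, 4]
  pop 2: no out-edges | ready=[] | order so far=[0, 3, 1, 4, 2]
New canonical toposort: [0, 3, 1, 4, 2]
Compare positions:
  Node 0: index 0 -> 0 (same)
  Node 1: index 2 -> 2 (same)
  Node 2: index 4 -> 4 (same)
  Node 3: index 1 -> 1 (same)
  Node 4: index 3 -> 3 (same)
Nodes that changed position: none

Answer: none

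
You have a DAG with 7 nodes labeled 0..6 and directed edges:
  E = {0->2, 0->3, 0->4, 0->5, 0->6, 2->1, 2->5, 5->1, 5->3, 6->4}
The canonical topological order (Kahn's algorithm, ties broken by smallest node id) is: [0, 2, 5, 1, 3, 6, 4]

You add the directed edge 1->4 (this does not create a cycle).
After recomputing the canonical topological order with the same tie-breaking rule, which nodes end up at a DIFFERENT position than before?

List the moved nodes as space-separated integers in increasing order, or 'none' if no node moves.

Old toposort: [0, 2, 5, 1, 3, 6, 4]
Added edge 1->4
Recompute Kahn (smallest-id tiebreak):
  initial in-degrees: [0, 2, 1, 2, 3, 2, 1]
  ready (indeg=0): [0]
  pop 0: indeg[2]->0; indeg[3]->1; indeg[4]->2; indeg[5]->1; indeg[6]->0 | ready=[2, 6] | order so far=[0]
  pop 2: indeg[1]->1; indeg[5]->0 | ready=[5, 6] | order so far=[0, 2]
  pop 5: indeg[1]->0; indeg[3]->0 | ready=[1, 3, 6] | order so far=[0, 2, 5]
  pop 1: indeg[4]->1 | ready=[3, 6] | order so far=[0, 2, 5, 1]
  pop 3: no out-edges | ready=[6] | order so far=[0, 2, 5, 1, 3]
  pop 6: indeg[4]->0 | ready=[4] | order so far=[0, 2, 5, 1, 3, 6]
  pop 4: no out-edges | ready=[] | order so far=[0, 2, 5, 1, 3, 6, 4]
New canonical toposort: [0, 2, 5, 1, 3, 6, 4]
Compare positions:
  Node 0: index 0 -> 0 (same)
  Node 1: index 3 -> 3 (same)
  Node 2: index 1 -> 1 (same)
  Node 3: index 4 -> 4 (same)
  Node 4: index 6 -> 6 (same)
  Node 5: index 2 -> 2 (same)
  Node 6: index 5 -> 5 (same)
Nodes that changed position: none

Answer: none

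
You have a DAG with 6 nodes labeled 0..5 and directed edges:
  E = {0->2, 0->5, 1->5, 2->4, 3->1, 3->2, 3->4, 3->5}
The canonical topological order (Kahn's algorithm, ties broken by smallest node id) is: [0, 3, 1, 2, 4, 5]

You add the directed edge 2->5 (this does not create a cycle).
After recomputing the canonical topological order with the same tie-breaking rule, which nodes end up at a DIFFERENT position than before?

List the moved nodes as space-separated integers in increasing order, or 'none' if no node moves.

Answer: none

Derivation:
Old toposort: [0, 3, 1, 2, 4, 5]
Added edge 2->5
Recompute Kahn (smallest-id tiebreak):
  initial in-degrees: [0, 1, 2, 0, 2, 4]
  ready (indeg=0): [0, 3]
  pop 0: indeg[2]->1; indeg[5]->3 | ready=[3] | order so far=[0]
  pop 3: indeg[1]->0; indeg[2]->0; indeg[4]->1; indeg[5]->2 | ready=[1, 2] | order so far=[0, 3]
  pop 1: indeg[5]->1 | ready=[2] | order so far=[0, 3, 1]
  pop 2: indeg[4]->0; indeg[5]->0 | ready=[4, 5] | order so far=[0, 3, 1, 2]
  pop 4: no out-edges | ready=[5] | order so far=[0, 3, 1, 2, 4]
  pop 5: no out-edges | ready=[] | order so far=[0, 3, 1, 2, 4, 5]
New canonical toposort: [0, 3, 1, 2, 4, 5]
Compare positions:
  Node 0: index 0 -> 0 (same)
  Node 1: index 2 -> 2 (same)
  Node 2: index 3 -> 3 (same)
  Node 3: index 1 -> 1 (same)
  Node 4: index 4 -> 4 (same)
  Node 5: index 5 -> 5 (same)
Nodes that changed position: none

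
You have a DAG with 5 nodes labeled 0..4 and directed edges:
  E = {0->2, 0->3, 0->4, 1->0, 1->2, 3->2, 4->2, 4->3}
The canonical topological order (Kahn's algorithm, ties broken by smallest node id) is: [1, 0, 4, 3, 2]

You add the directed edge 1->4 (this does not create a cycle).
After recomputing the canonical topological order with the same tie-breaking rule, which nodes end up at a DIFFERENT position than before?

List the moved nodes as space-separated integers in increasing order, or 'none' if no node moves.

Old toposort: [1, 0, 4, 3, 2]
Added edge 1->4
Recompute Kahn (smallest-id tiebreak):
  initial in-degrees: [1, 0, 4, 2, 2]
  ready (indeg=0): [1]
  pop 1: indeg[0]->0; indeg[2]->3; indeg[4]->1 | ready=[0] | order so far=[1]
  pop 0: indeg[2]->2; indeg[3]->1; indeg[4]->0 | ready=[4] | order so far=[1, 0]
  pop 4: indeg[2]->1; indeg[3]->0 | ready=[3] | order so far=[1, 0, 4]
  pop 3: indeg[2]->0 | ready=[2] | order so far=[1, 0, 4, 3]
  pop 2: no out-edges | ready=[] | order so far=[1, 0, 4, 3, 2]
New canonical toposort: [1, 0, 4, 3, 2]
Compare positions:
  Node 0: index 1 -> 1 (same)
  Node 1: index 0 -> 0 (same)
  Node 2: index 4 -> 4 (same)
  Node 3: index 3 -> 3 (same)
  Node 4: index 2 -> 2 (same)
Nodes that changed position: none

Answer: none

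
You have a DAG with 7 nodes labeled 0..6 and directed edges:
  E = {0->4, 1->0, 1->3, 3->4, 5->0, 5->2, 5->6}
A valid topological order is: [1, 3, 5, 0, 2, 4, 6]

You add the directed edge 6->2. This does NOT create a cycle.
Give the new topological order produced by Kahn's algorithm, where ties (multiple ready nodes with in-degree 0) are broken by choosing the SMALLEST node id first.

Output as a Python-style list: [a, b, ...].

Answer: [1, 3, 5, 0, 4, 6, 2]

Derivation:
Old toposort: [1, 3, 5, 0, 2, 4, 6]
Added edge: 6->2
Position of 6 (6) > position of 2 (4). Must reorder: 6 must now come before 2.
Run Kahn's algorithm (break ties by smallest node id):
  initial in-degrees: [2, 0, 2, 1, 2, 0, 1]
  ready (indeg=0): [1, 5]
  pop 1: indeg[0]->1; indeg[3]->0 | ready=[3, 5] | order so far=[1]
  pop 3: indeg[4]->1 | ready=[5] | order so far=[1, 3]
  pop 5: indeg[0]->0; indeg[2]->1; indeg[6]->0 | ready=[0, 6] | order so far=[1, 3, 5]
  pop 0: indeg[4]->0 | ready=[4, 6] | order so far=[1, 3, 5, 0]
  pop 4: no out-edges | ready=[6] | order so far=[1, 3, 5, 0, 4]
  pop 6: indeg[2]->0 | ready=[2] | order so far=[1, 3, 5, 0, 4, 6]
  pop 2: no out-edges | ready=[] | order so far=[1, 3, 5, 0, 4, 6, 2]
  Result: [1, 3, 5, 0, 4, 6, 2]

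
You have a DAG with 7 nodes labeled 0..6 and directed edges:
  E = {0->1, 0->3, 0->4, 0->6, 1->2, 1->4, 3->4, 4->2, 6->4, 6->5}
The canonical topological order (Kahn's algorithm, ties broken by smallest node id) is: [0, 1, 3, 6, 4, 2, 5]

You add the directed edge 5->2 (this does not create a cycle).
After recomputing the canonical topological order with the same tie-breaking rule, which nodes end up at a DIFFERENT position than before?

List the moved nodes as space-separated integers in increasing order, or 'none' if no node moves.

Answer: 2 5

Derivation:
Old toposort: [0, 1, 3, 6, 4, 2, 5]
Added edge 5->2
Recompute Kahn (smallest-id tiebreak):
  initial in-degrees: [0, 1, 3, 1, 4, 1, 1]
  ready (indeg=0): [0]
  pop 0: indeg[1]->0; indeg[3]->0; indeg[4]->3; indeg[6]->0 | ready=[1, 3, 6] | order so far=[0]
  pop 1: indeg[2]->2; indeg[4]->2 | ready=[3, 6] | order so far=[0, 1]
  pop 3: indeg[4]->1 | ready=[6] | order so far=[0, 1, 3]
  pop 6: indeg[4]->0; indeg[5]->0 | ready=[4, 5] | order so far=[0, 1, 3, 6]
  pop 4: indeg[2]->1 | ready=[5] | order so far=[0, 1, 3, 6, 4]
  pop 5: indeg[2]->0 | ready=[2] | order so far=[0, 1, 3, 6, 4, 5]
  pop 2: no out-edges | ready=[] | order so far=[0, 1, 3, 6, 4, 5, 2]
New canonical toposort: [0, 1, 3, 6, 4, 5, 2]
Compare positions:
  Node 0: index 0 -> 0 (same)
  Node 1: index 1 -> 1 (same)
  Node 2: index 5 -> 6 (moved)
  Node 3: index 2 -> 2 (same)
  Node 4: index 4 -> 4 (same)
  Node 5: index 6 -> 5 (moved)
  Node 6: index 3 -> 3 (same)
Nodes that changed position: 2 5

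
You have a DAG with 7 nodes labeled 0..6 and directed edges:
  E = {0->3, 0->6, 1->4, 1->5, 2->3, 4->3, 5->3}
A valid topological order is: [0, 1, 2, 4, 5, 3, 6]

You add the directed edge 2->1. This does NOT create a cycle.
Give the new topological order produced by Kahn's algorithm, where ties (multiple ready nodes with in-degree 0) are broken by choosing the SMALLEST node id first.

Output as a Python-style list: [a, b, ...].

Answer: [0, 2, 1, 4, 5, 3, 6]

Derivation:
Old toposort: [0, 1, 2, 4, 5, 3, 6]
Added edge: 2->1
Position of 2 (2) > position of 1 (1). Must reorder: 2 must now come before 1.
Run Kahn's algorithm (break ties by smallest node id):
  initial in-degrees: [0, 1, 0, 4, 1, 1, 1]
  ready (indeg=0): [0, 2]
  pop 0: indeg[3]->3; indeg[6]->0 | ready=[2, 6] | order so far=[0]
  pop 2: indeg[1]->0; indeg[3]->2 | ready=[1, 6] | order so far=[0, 2]
  pop 1: indeg[4]->0; indeg[5]->0 | ready=[4, 5, 6] | order so far=[0, 2, 1]
  pop 4: indeg[3]->1 | ready=[5, 6] | order so far=[0, 2, 1, 4]
  pop 5: indeg[3]->0 | ready=[3, 6] | order so far=[0, 2, 1, 4, 5]
  pop 3: no out-edges | ready=[6] | order so far=[0, 2, 1, 4, 5, 3]
  pop 6: no out-edges | ready=[] | order so far=[0, 2, 1, 4, 5, 3, 6]
  Result: [0, 2, 1, 4, 5, 3, 6]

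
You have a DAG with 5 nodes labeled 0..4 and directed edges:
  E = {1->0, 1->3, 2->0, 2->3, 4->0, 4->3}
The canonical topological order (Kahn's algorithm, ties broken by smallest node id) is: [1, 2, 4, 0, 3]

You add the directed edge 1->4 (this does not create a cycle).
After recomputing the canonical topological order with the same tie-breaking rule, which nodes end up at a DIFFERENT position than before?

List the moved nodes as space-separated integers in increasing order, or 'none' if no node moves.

Answer: none

Derivation:
Old toposort: [1, 2, 4, 0, 3]
Added edge 1->4
Recompute Kahn (smallest-id tiebreak):
  initial in-degrees: [3, 0, 0, 3, 1]
  ready (indeg=0): [1, 2]
  pop 1: indeg[0]->2; indeg[3]->2; indeg[4]->0 | ready=[2, 4] | order so far=[1]
  pop 2: indeg[0]->1; indeg[3]->1 | ready=[4] | order so far=[1, 2]
  pop 4: indeg[0]->0; indeg[3]->0 | ready=[0, 3] | order so far=[1, 2, 4]
  pop 0: no out-edges | ready=[3] | order so far=[1, 2, 4, 0]
  pop 3: no out-edges | ready=[] | order so far=[1, 2, 4, 0, 3]
New canonical toposort: [1, 2, 4, 0, 3]
Compare positions:
  Node 0: index 3 -> 3 (same)
  Node 1: index 0 -> 0 (same)
  Node 2: index 1 -> 1 (same)
  Node 3: index 4 -> 4 (same)
  Node 4: index 2 -> 2 (same)
Nodes that changed position: none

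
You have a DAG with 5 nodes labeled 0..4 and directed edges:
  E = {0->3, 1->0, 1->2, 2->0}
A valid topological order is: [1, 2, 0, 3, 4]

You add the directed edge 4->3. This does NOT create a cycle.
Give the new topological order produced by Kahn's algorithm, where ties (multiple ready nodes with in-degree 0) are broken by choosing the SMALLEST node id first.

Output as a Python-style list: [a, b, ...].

Answer: [1, 2, 0, 4, 3]

Derivation:
Old toposort: [1, 2, 0, 3, 4]
Added edge: 4->3
Position of 4 (4) > position of 3 (3). Must reorder: 4 must now come before 3.
Run Kahn's algorithm (break ties by smallest node id):
  initial in-degrees: [2, 0, 1, 2, 0]
  ready (indeg=0): [1, 4]
  pop 1: indeg[0]->1; indeg[2]->0 | ready=[2, 4] | order so far=[1]
  pop 2: indeg[0]->0 | ready=[0, 4] | order so far=[1, 2]
  pop 0: indeg[3]->1 | ready=[4] | order so far=[1, 2, 0]
  pop 4: indeg[3]->0 | ready=[3] | order so far=[1, 2, 0, 4]
  pop 3: no out-edges | ready=[] | order so far=[1, 2, 0, 4, 3]
  Result: [1, 2, 0, 4, 3]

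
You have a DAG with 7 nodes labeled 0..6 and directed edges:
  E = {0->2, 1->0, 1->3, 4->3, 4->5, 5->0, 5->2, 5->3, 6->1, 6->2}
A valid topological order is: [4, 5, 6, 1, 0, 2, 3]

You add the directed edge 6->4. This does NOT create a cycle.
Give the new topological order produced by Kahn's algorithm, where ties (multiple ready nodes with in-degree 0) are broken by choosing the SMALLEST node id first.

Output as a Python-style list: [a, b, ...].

Answer: [6, 1, 4, 5, 0, 2, 3]

Derivation:
Old toposort: [4, 5, 6, 1, 0, 2, 3]
Added edge: 6->4
Position of 6 (2) > position of 4 (0). Must reorder: 6 must now come before 4.
Run Kahn's algorithm (break ties by smallest node id):
  initial in-degrees: [2, 1, 3, 3, 1, 1, 0]
  ready (indeg=0): [6]
  pop 6: indeg[1]->0; indeg[2]->2; indeg[4]->0 | ready=[1, 4] | order so far=[6]
  pop 1: indeg[0]->1; indeg[3]->2 | ready=[4] | order so far=[6, 1]
  pop 4: indeg[3]->1; indeg[5]->0 | ready=[5] | order so far=[6, 1, 4]
  pop 5: indeg[0]->0; indeg[2]->1; indeg[3]->0 | ready=[0, 3] | order so far=[6, 1, 4, 5]
  pop 0: indeg[2]->0 | ready=[2, 3] | order so far=[6, 1, 4, 5, 0]
  pop 2: no out-edges | ready=[3] | order so far=[6, 1, 4, 5, 0, 2]
  pop 3: no out-edges | ready=[] | order so far=[6, 1, 4, 5, 0, 2, 3]
  Result: [6, 1, 4, 5, 0, 2, 3]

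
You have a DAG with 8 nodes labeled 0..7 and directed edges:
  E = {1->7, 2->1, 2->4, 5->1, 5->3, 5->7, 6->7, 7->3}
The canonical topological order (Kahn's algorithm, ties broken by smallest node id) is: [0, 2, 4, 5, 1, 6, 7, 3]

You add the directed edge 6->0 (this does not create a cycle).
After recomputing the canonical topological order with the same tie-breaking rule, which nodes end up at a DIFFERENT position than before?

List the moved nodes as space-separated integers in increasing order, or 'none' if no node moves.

Answer: 0 1 2 4 5 6

Derivation:
Old toposort: [0, 2, 4, 5, 1, 6, 7, 3]
Added edge 6->0
Recompute Kahn (smallest-id tiebreak):
  initial in-degrees: [1, 2, 0, 2, 1, 0, 0, 3]
  ready (indeg=0): [2, 5, 6]
  pop 2: indeg[1]->1; indeg[4]->0 | ready=[4, 5, 6] | order so far=[2]
  pop 4: no out-edges | ready=[5, 6] | order so far=[2, 4]
  pop 5: indeg[1]->0; indeg[3]->1; indeg[7]->2 | ready=[1, 6] | order so far=[2, 4, 5]
  pop 1: indeg[7]->1 | ready=[6] | order so far=[2, 4, 5, 1]
  pop 6: indeg[0]->0; indeg[7]->0 | ready=[0, 7] | order so far=[2, 4, 5, 1, 6]
  pop 0: no out-edges | ready=[7] | order so far=[2, 4, 5, 1, 6, 0]
  pop 7: indeg[3]->0 | ready=[3] | order so far=[2, 4, 5, 1, 6, 0, 7]
  pop 3: no out-edges | ready=[] | order so far=[2, 4, 5, 1, 6, 0, 7, 3]
New canonical toposort: [2, 4, 5, 1, 6, 0, 7, 3]
Compare positions:
  Node 0: index 0 -> 5 (moved)
  Node 1: index 4 -> 3 (moved)
  Node 2: index 1 -> 0 (moved)
  Node 3: index 7 -> 7 (same)
  Node 4: index 2 -> 1 (moved)
  Node 5: index 3 -> 2 (moved)
  Node 6: index 5 -> 4 (moved)
  Node 7: index 6 -> 6 (same)
Nodes that changed position: 0 1 2 4 5 6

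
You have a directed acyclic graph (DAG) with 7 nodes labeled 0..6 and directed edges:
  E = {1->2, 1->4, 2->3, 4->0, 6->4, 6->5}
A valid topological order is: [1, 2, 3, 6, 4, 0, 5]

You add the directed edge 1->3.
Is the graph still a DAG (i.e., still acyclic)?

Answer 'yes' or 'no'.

Answer: yes

Derivation:
Given toposort: [1, 2, 3, 6, 4, 0, 5]
Position of 1: index 0; position of 3: index 2
New edge 1->3: forward
Forward edge: respects the existing order. Still a DAG, same toposort still valid.
Still a DAG? yes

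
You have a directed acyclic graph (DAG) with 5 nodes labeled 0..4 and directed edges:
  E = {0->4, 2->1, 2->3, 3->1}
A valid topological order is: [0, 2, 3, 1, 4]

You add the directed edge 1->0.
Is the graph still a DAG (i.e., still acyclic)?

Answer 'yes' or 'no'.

Given toposort: [0, 2, 3, 1, 4]
Position of 1: index 3; position of 0: index 0
New edge 1->0: backward (u after v in old order)
Backward edge: old toposort is now invalid. Check if this creates a cycle.
Does 0 already reach 1? Reachable from 0: [0, 4]. NO -> still a DAG (reorder needed).
Still a DAG? yes

Answer: yes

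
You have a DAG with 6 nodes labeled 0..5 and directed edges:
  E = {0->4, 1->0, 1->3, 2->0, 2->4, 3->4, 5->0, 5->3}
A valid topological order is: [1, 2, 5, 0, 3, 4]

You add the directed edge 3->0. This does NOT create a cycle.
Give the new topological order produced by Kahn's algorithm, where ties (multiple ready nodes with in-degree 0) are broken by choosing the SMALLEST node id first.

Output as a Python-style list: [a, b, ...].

Answer: [1, 2, 5, 3, 0, 4]

Derivation:
Old toposort: [1, 2, 5, 0, 3, 4]
Added edge: 3->0
Position of 3 (4) > position of 0 (3). Must reorder: 3 must now come before 0.
Run Kahn's algorithm (break ties by smallest node id):
  initial in-degrees: [4, 0, 0, 2, 3, 0]
  ready (indeg=0): [1, 2, 5]
  pop 1: indeg[0]->3; indeg[3]->1 | ready=[2, 5] | order so far=[1]
  pop 2: indeg[0]->2; indeg[4]->2 | ready=[5] | order so far=[1, 2]
  pop 5: indeg[0]->1; indeg[3]->0 | ready=[3] | order so far=[1, 2, 5]
  pop 3: indeg[0]->0; indeg[4]->1 | ready=[0] | order so far=[1, 2, 5, 3]
  pop 0: indeg[4]->0 | ready=[4] | order so far=[1, 2, 5, 3, 0]
  pop 4: no out-edges | ready=[] | order so far=[1, 2, 5, 3, 0, 4]
  Result: [1, 2, 5, 3, 0, 4]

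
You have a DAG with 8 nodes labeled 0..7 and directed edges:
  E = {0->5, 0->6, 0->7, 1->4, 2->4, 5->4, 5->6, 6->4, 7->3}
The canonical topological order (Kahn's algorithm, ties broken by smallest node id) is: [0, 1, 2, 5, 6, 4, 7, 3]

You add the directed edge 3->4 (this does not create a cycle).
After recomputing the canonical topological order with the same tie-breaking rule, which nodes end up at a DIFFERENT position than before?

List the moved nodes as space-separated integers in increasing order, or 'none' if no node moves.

Answer: 3 4 7

Derivation:
Old toposort: [0, 1, 2, 5, 6, 4, 7, 3]
Added edge 3->4
Recompute Kahn (smallest-id tiebreak):
  initial in-degrees: [0, 0, 0, 1, 5, 1, 2, 1]
  ready (indeg=0): [0, 1, 2]
  pop 0: indeg[5]->0; indeg[6]->1; indeg[7]->0 | ready=[1, 2, 5, 7] | order so far=[0]
  pop 1: indeg[4]->4 | ready=[2, 5, 7] | order so far=[0, 1]
  pop 2: indeg[4]->3 | ready=[5, 7] | order so far=[0, 1, 2]
  pop 5: indeg[4]->2; indeg[6]->0 | ready=[6, 7] | order so far=[0, 1, 2, 5]
  pop 6: indeg[4]->1 | ready=[7] | order so far=[0, 1, 2, 5, 6]
  pop 7: indeg[3]->0 | ready=[3] | order so far=[0, 1, 2, 5, 6, 7]
  pop 3: indeg[4]->0 | ready=[4] | order so far=[0, 1, 2, 5, 6, 7, 3]
  pop 4: no out-edges | ready=[] | order so far=[0, 1, 2, 5, 6, 7, 3, 4]
New canonical toposort: [0, 1, 2, 5, 6, 7, 3, 4]
Compare positions:
  Node 0: index 0 -> 0 (same)
  Node 1: index 1 -> 1 (same)
  Node 2: index 2 -> 2 (same)
  Node 3: index 7 -> 6 (moved)
  Node 4: index 5 -> 7 (moved)
  Node 5: index 3 -> 3 (same)
  Node 6: index 4 -> 4 (same)
  Node 7: index 6 -> 5 (moved)
Nodes that changed position: 3 4 7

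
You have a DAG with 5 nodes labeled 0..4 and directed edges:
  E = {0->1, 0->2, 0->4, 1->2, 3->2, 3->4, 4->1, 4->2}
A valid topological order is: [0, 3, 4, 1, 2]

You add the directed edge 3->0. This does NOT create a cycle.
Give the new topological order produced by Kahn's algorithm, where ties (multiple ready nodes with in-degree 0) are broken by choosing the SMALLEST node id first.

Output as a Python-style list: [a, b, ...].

Answer: [3, 0, 4, 1, 2]

Derivation:
Old toposort: [0, 3, 4, 1, 2]
Added edge: 3->0
Position of 3 (1) > position of 0 (0). Must reorder: 3 must now come before 0.
Run Kahn's algorithm (break ties by smallest node id):
  initial in-degrees: [1, 2, 4, 0, 2]
  ready (indeg=0): [3]
  pop 3: indeg[0]->0; indeg[2]->3; indeg[4]->1 | ready=[0] | order so far=[3]
  pop 0: indeg[1]->1; indeg[2]->2; indeg[4]->0 | ready=[4] | order so far=[3, 0]
  pop 4: indeg[1]->0; indeg[2]->1 | ready=[1] | order so far=[3, 0, 4]
  pop 1: indeg[2]->0 | ready=[2] | order so far=[3, 0, 4, 1]
  pop 2: no out-edges | ready=[] | order so far=[3, 0, 4, 1, 2]
  Result: [3, 0, 4, 1, 2]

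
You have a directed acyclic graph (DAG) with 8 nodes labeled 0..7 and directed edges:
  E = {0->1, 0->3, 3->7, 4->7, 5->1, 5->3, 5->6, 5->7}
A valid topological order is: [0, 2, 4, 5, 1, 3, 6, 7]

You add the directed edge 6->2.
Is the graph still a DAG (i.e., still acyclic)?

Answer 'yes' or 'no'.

Answer: yes

Derivation:
Given toposort: [0, 2, 4, 5, 1, 3, 6, 7]
Position of 6: index 6; position of 2: index 1
New edge 6->2: backward (u after v in old order)
Backward edge: old toposort is now invalid. Check if this creates a cycle.
Does 2 already reach 6? Reachable from 2: [2]. NO -> still a DAG (reorder needed).
Still a DAG? yes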